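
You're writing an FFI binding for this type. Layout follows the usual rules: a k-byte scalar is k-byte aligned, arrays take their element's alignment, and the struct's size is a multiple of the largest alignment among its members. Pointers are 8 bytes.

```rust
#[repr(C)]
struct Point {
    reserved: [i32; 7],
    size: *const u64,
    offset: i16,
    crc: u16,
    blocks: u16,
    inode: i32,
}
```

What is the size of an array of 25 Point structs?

1400

reserved at 0 (size 28, align 4) → ends 28
pad 4 to align 8 for size
size at 32 (size 8, align 8) → ends 40
offset at 40 (size 2, align 2) → ends 42
crc at 42 (size 2, align 2) → ends 44
blocks at 44 (size 2, align 2) → ends 46
pad 2 to align 4 for inode
inode at 48 (size 4, align 4) → ends 52
tail pad 4 to reach multiple of 8
total 56 bytes, alignment 8
array of 25: 25 × 56 = 1400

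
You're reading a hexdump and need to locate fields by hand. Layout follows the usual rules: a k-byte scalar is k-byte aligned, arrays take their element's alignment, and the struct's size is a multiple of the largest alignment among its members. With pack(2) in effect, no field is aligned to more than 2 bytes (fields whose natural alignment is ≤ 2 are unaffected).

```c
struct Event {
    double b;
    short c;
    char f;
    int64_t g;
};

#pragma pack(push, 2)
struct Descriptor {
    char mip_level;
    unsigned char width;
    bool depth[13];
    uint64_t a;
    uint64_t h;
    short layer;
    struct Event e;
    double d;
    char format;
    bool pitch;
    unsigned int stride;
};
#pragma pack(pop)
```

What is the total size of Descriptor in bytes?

72 bytes

Event: b at 0 (size 8, align 8) → ends 8; c at 8 (size 2, align 2) → ends 10; f at 10 (size 1, align 1) → ends 11; pad 5 to align 8 for g; g at 16 (size 8, align 8) → ends 24; total 24 bytes, alignment 8
mip_level at 0 (size 1, align 1) → ends 1
width at 1 (size 1, align 1) → ends 2
depth at 2 (size 13, align 1) → ends 15
pad 1 to align 2 for a
a at 16 (size 8, align 2) → ends 24
h at 24 (size 8, align 2) → ends 32
layer at 32 (size 2, align 2) → ends 34
e at 34 (size 24, align 2) → ends 58
d at 58 (size 8, align 2) → ends 66
format at 66 (size 1, align 1) → ends 67
pitch at 67 (size 1, align 1) → ends 68
stride at 68 (size 4, align 2) → ends 72
total 72 bytes, alignment 2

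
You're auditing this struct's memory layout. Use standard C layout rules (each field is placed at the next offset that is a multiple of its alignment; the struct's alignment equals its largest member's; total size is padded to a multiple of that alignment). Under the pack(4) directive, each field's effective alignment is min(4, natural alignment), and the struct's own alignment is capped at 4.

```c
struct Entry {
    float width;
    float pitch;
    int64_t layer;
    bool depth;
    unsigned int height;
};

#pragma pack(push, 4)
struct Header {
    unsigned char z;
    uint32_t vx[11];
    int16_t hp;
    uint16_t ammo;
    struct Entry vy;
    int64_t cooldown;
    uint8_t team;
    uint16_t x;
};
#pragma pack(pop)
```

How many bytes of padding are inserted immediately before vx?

Entry: @0: width [4B, align 4] → 4; @4: pitch [4B, align 4] → 8; @8: layer [8B, align 8] → 16; @16: depth [1B, align 1] → 17; +3 pad (align 4); @20: height [4B, align 4] → 24; size 24, align 8
@0: z [1B, align 1] → 1
+3 pad (align 4)
@4: vx [44B, align 4] → 48

3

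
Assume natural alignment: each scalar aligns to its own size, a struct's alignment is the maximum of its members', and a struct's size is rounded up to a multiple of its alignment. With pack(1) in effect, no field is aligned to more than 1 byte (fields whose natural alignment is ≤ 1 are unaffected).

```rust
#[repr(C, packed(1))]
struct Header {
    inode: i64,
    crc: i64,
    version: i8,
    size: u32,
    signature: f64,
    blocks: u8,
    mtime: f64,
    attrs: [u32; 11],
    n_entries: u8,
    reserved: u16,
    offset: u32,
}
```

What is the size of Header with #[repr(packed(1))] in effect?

89

inode at 0 (size 8, align 1) → ends 8
crc at 8 (size 8, align 1) → ends 16
version at 16 (size 1, align 1) → ends 17
size at 17 (size 4, align 1) → ends 21
signature at 21 (size 8, align 1) → ends 29
blocks at 29 (size 1, align 1) → ends 30
mtime at 30 (size 8, align 1) → ends 38
attrs at 38 (size 44, align 1) → ends 82
n_entries at 82 (size 1, align 1) → ends 83
reserved at 83 (size 2, align 1) → ends 85
offset at 85 (size 4, align 1) → ends 89
total 89 bytes, alignment 1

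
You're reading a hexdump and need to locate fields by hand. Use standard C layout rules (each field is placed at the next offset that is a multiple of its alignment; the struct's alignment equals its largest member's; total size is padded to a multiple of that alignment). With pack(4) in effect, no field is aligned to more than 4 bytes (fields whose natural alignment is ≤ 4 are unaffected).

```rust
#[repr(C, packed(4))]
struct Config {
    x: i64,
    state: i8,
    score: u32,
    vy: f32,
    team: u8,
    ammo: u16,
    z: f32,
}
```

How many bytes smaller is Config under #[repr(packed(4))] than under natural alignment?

natural layout:
  0..8  x  (8B, 8-aligned)
  8..9  state  (1B, 1-aligned)
  9..12  -- padding (3B)
  12..16  score  (4B, 4-aligned)
  16..20  vy  (4B, 4-aligned)
  20..21  team  (1B, 1-aligned)
  21..22  -- padding (1B)
  22..24  ammo  (2B, 2-aligned)
  24..28  z  (4B, 4-aligned)
  28..32  -- tail padding (4B)
  sizeof = 32, alignof = 8
packed(4) layout:
  0..8  x  (8B, 4-aligned)
  8..9  state  (1B, 1-aligned)
  9..12  -- padding (3B)
  12..16  score  (4B, 4-aligned)
  16..20  vy  (4B, 4-aligned)
  20..21  team  (1B, 1-aligned)
  21..22  -- padding (1B)
  22..24  ammo  (2B, 2-aligned)
  24..28  z  (4B, 4-aligned)
  sizeof = 28, alignof = 4
32 − 28 = 4

4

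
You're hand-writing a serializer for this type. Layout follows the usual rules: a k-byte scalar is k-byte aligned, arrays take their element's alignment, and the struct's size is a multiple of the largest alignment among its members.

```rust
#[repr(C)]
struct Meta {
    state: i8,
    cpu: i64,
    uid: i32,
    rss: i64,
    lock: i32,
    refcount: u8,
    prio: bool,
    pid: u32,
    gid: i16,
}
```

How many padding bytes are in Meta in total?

state at 0 (size 1, align 1) → ends 1
pad 7 to align 8 for cpu
cpu at 8 (size 8, align 8) → ends 16
uid at 16 (size 4, align 4) → ends 20
pad 4 to align 8 for rss
rss at 24 (size 8, align 8) → ends 32
lock at 32 (size 4, align 4) → ends 36
refcount at 36 (size 1, align 1) → ends 37
prio at 37 (size 1, align 1) → ends 38
pad 2 to align 4 for pid
pid at 40 (size 4, align 4) → ends 44
gid at 44 (size 2, align 2) → ends 46
tail pad 2 to reach multiple of 8
total 48 bytes, alignment 8
data bytes 33, size 48 → padding 15

15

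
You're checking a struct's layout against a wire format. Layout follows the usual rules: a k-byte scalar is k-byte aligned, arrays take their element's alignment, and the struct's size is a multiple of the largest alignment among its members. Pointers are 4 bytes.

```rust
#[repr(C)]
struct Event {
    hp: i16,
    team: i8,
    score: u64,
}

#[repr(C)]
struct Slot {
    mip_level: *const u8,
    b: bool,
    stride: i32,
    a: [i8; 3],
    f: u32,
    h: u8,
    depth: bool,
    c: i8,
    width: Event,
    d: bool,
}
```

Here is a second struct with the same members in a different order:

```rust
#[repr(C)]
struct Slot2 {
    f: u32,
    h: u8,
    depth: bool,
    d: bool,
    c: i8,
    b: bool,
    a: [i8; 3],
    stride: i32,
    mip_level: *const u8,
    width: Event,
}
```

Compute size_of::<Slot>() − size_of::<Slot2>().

Event: hp at 0 (size 2, align 2) → ends 2; team at 2 (size 1, align 1) → ends 3; pad 5 to align 8 for score; score at 8 (size 8, align 8) → ends 16; total 16 bytes, alignment 8
mip_level at 0 (size 4, align 4) → ends 4
b at 4 (size 1, align 1) → ends 5
pad 3 to align 4 for stride
stride at 8 (size 4, align 4) → ends 12
a at 12 (size 3, align 1) → ends 15
pad 1 to align 4 for f
f at 16 (size 4, align 4) → ends 20
h at 20 (size 1, align 1) → ends 21
depth at 21 (size 1, align 1) → ends 22
c at 22 (size 1, align 1) → ends 23
pad 1 to align 8 for width
width at 24 (size 16, align 8) → ends 40
d at 40 (size 1, align 1) → ends 41
tail pad 7 to reach multiple of 8
total 48 bytes, alignment 8
— Slot2 —
f at 0 (size 4, align 4) → ends 4
h at 4 (size 1, align 1) → ends 5
depth at 5 (size 1, align 1) → ends 6
d at 6 (size 1, align 1) → ends 7
c at 7 (size 1, align 1) → ends 8
b at 8 (size 1, align 1) → ends 9
a at 9 (size 3, align 1) → ends 12
stride at 12 (size 4, align 4) → ends 16
mip_level at 16 (size 4, align 4) → ends 20
pad 4 to align 8 for width
width at 24 (size 16, align 8) → ends 40
total 40 bytes, alignment 8
48 − 40 = 8

8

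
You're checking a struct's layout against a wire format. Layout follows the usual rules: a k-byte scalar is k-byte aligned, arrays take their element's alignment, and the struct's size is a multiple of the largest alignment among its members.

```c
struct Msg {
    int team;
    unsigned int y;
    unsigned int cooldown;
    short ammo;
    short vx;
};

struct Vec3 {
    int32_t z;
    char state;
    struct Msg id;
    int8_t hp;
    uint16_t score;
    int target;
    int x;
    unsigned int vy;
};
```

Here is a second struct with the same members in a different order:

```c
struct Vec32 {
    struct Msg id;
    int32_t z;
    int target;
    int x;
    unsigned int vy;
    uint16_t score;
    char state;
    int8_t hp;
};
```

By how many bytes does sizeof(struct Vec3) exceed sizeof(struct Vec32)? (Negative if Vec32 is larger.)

4

Msg: team at 0 (size 4, align 4) → ends 4; y at 4 (size 4, align 4) → ends 8; cooldown at 8 (size 4, align 4) → ends 12; ammo at 12 (size 2, align 2) → ends 14; vx at 14 (size 2, align 2) → ends 16; total 16 bytes, alignment 4
z at 0 (size 4, align 4) → ends 4
state at 4 (size 1, align 1) → ends 5
pad 3 to align 4 for id
id at 8 (size 16, align 4) → ends 24
hp at 24 (size 1, align 1) → ends 25
pad 1 to align 2 for score
score at 26 (size 2, align 2) → ends 28
target at 28 (size 4, align 4) → ends 32
x at 32 (size 4, align 4) → ends 36
vy at 36 (size 4, align 4) → ends 40
total 40 bytes, alignment 4
— Vec32 —
id at 0 (size 16, align 4) → ends 16
z at 16 (size 4, align 4) → ends 20
target at 20 (size 4, align 4) → ends 24
x at 24 (size 4, align 4) → ends 28
vy at 28 (size 4, align 4) → ends 32
score at 32 (size 2, align 2) → ends 34
state at 34 (size 1, align 1) → ends 35
hp at 35 (size 1, align 1) → ends 36
total 36 bytes, alignment 4
40 − 36 = 4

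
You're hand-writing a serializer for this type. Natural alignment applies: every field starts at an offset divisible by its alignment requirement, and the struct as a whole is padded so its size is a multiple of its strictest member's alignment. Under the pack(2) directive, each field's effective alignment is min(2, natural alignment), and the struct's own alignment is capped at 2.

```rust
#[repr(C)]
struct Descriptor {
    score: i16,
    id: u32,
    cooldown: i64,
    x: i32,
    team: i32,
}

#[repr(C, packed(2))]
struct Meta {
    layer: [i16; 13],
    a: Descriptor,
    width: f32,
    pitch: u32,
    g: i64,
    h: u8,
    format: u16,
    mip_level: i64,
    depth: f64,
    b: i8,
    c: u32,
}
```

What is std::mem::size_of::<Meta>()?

92

Descriptor: 0..2  score  (2B, 2-aligned); 2..4  -- padding (2B); 4..8  id  (4B, 4-aligned); 8..16  cooldown  (8B, 8-aligned); 16..20  x  (4B, 4-aligned); 20..24  team  (4B, 4-aligned); sizeof = 24, alignof = 8
0..26  layer  (26B, 2-aligned)
26..50  a  (24B, 2-aligned)
50..54  width  (4B, 2-aligned)
54..58  pitch  (4B, 2-aligned)
58..66  g  (8B, 2-aligned)
66..67  h  (1B, 1-aligned)
67..68  -- padding (1B)
68..70  format  (2B, 2-aligned)
70..78  mip_level  (8B, 2-aligned)
78..86  depth  (8B, 2-aligned)
86..87  b  (1B, 1-aligned)
87..88  -- padding (1B)
88..92  c  (4B, 2-aligned)
sizeof = 92, alignof = 2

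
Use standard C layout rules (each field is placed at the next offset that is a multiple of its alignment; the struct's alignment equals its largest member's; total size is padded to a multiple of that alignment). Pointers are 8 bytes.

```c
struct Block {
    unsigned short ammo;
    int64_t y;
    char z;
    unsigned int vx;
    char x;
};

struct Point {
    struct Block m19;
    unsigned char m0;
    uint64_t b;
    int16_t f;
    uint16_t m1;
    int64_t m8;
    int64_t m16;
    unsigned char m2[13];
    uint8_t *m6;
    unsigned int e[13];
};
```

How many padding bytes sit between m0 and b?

Block: 0..2  ammo  (2B, 2-aligned); 2..8  -- padding (6B); 8..16  y  (8B, 8-aligned); 16..17  z  (1B, 1-aligned); 17..20  -- padding (3B); 20..24  vx  (4B, 4-aligned); 24..25  x  (1B, 1-aligned); 25..32  -- tail padding (7B); sizeof = 32, alignof = 8
0..32  m19  (32B, 8-aligned)
32..33  m0  (1B, 1-aligned)
33..40  -- padding (7B)
40..48  b  (8B, 8-aligned)

7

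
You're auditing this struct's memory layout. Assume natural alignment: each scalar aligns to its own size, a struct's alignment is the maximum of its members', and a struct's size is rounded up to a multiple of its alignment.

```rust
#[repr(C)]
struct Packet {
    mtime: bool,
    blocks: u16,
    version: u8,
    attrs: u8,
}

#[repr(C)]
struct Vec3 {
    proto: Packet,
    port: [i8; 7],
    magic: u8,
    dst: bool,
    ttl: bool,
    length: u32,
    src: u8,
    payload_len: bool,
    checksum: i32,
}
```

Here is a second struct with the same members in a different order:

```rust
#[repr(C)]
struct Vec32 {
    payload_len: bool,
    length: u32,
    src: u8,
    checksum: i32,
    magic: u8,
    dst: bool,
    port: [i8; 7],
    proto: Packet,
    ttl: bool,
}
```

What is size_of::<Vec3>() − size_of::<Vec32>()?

-8

Packet: mtime at 0 (size 1, align 1) → ends 1; pad 1 to align 2 for blocks; blocks at 2 (size 2, align 2) → ends 4; version at 4 (size 1, align 1) → ends 5; attrs at 5 (size 1, align 1) → ends 6; total 6 bytes, alignment 2
proto at 0 (size 6, align 2) → ends 6
port at 6 (size 7, align 1) → ends 13
magic at 13 (size 1, align 1) → ends 14
dst at 14 (size 1, align 1) → ends 15
ttl at 15 (size 1, align 1) → ends 16
length at 16 (size 4, align 4) → ends 20
src at 20 (size 1, align 1) → ends 21
payload_len at 21 (size 1, align 1) → ends 22
pad 2 to align 4 for checksum
checksum at 24 (size 4, align 4) → ends 28
total 28 bytes, alignment 4
— Vec32 —
payload_len at 0 (size 1, align 1) → ends 1
pad 3 to align 4 for length
length at 4 (size 4, align 4) → ends 8
src at 8 (size 1, align 1) → ends 9
pad 3 to align 4 for checksum
checksum at 12 (size 4, align 4) → ends 16
magic at 16 (size 1, align 1) → ends 17
dst at 17 (size 1, align 1) → ends 18
port at 18 (size 7, align 1) → ends 25
pad 1 to align 2 for proto
proto at 26 (size 6, align 2) → ends 32
ttl at 32 (size 1, align 1) → ends 33
tail pad 3 to reach multiple of 4
total 36 bytes, alignment 4
28 − 36 = -8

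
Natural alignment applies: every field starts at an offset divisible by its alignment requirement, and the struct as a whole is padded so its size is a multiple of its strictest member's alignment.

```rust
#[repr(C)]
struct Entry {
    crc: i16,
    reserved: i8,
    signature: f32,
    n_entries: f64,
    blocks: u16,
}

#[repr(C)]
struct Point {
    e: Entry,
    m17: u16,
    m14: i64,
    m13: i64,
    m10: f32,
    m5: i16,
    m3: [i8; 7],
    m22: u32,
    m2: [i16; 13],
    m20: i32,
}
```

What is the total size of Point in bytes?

104 bytes

Entry: @0: crc [2B, align 2] → 2; @2: reserved [1B, align 1] → 3; +1 pad (align 4); @4: signature [4B, align 4] → 8; @8: n_entries [8B, align 8] → 16; @16: blocks [2B, align 2] → 18; +6 tail pad (align 8); size 24, align 8
@0: e [24B, align 8] → 24
@24: m17 [2B, align 2] → 26
+6 pad (align 8)
@32: m14 [8B, align 8] → 40
@40: m13 [8B, align 8] → 48
@48: m10 [4B, align 4] → 52
@52: m5 [2B, align 2] → 54
@54: m3 [7B, align 1] → 61
+3 pad (align 4)
@64: m22 [4B, align 4] → 68
@68: m2 [26B, align 2] → 94
+2 pad (align 4)
@96: m20 [4B, align 4] → 100
+4 tail pad (align 8)
size 104, align 8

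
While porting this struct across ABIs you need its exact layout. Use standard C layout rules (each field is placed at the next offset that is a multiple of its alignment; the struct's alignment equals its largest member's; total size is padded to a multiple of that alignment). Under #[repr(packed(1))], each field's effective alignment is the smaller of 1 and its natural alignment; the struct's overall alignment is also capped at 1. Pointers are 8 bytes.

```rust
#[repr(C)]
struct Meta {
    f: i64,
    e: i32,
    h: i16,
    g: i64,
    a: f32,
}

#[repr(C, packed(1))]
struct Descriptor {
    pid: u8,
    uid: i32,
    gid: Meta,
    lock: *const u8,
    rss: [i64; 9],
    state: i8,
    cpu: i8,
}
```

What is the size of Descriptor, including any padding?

Meta: f at 0 (size 8, align 8) → ends 8; e at 8 (size 4, align 4) → ends 12; h at 12 (size 2, align 2) → ends 14; pad 2 to align 8 for g; g at 16 (size 8, align 8) → ends 24; a at 24 (size 4, align 4) → ends 28; tail pad 4 to reach multiple of 8; total 32 bytes, alignment 8
pid at 0 (size 1, align 1) → ends 1
uid at 1 (size 4, align 1) → ends 5
gid at 5 (size 32, align 1) → ends 37
lock at 37 (size 8, align 1) → ends 45
rss at 45 (size 72, align 1) → ends 117
state at 117 (size 1, align 1) → ends 118
cpu at 118 (size 1, align 1) → ends 119
total 119 bytes, alignment 1

119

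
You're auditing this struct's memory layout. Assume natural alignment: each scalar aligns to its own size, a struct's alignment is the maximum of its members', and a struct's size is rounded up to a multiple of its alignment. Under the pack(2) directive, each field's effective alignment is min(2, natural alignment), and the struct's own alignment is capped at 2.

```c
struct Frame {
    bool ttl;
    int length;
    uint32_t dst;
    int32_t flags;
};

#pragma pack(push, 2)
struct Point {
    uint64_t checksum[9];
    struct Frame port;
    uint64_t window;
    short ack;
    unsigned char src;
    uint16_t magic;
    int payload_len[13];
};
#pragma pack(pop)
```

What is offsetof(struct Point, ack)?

Frame: ttl at 0 (size 1, align 1) → ends 1; pad 3 to align 4 for length; length at 4 (size 4, align 4) → ends 8; dst at 8 (size 4, align 4) → ends 12; flags at 12 (size 4, align 4) → ends 16; total 16 bytes, alignment 4
checksum at 0 (size 72, align 2) → ends 72
port at 72 (size 16, align 2) → ends 88
window at 88 (size 8, align 2) → ends 96
ack at 96 (size 2, align 2) → ends 98

96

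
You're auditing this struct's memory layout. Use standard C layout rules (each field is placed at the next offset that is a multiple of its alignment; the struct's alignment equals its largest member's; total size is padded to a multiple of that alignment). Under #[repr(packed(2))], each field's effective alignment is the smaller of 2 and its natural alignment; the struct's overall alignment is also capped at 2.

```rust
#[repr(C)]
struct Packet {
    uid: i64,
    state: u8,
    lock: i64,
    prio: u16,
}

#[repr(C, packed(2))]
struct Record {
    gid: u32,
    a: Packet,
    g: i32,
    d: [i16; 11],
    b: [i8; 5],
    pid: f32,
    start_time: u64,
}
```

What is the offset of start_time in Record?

72

Packet: uid at 0 (size 8, align 8) → ends 8; state at 8 (size 1, align 1) → ends 9; pad 7 to align 8 for lock; lock at 16 (size 8, align 8) → ends 24; prio at 24 (size 2, align 2) → ends 26; tail pad 6 to reach multiple of 8; total 32 bytes, alignment 8
gid at 0 (size 4, align 2) → ends 4
a at 4 (size 32, align 2) → ends 36
g at 36 (size 4, align 2) → ends 40
d at 40 (size 22, align 2) → ends 62
b at 62 (size 5, align 1) → ends 67
pad 1 to align 2 for pid
pid at 68 (size 4, align 2) → ends 72
start_time at 72 (size 8, align 2) → ends 80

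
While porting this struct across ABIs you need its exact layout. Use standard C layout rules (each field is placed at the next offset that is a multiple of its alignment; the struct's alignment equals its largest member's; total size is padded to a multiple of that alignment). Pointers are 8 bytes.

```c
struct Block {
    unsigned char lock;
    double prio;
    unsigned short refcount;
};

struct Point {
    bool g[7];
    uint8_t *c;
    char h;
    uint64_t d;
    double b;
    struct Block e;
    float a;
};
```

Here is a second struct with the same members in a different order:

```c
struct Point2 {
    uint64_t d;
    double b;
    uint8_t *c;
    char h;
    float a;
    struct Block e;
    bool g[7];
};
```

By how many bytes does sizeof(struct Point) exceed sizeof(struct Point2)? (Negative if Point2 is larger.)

8

Block: 0..1  lock  (1B, 1-aligned); 1..8  -- padding (7B); 8..16  prio  (8B, 8-aligned); 16..18  refcount  (2B, 2-aligned); 18..24  -- tail padding (6B); sizeof = 24, alignof = 8
0..7  g  (7B, 1-aligned)
7..8  -- padding (1B)
8..16  c  (8B, 8-aligned)
16..17  h  (1B, 1-aligned)
17..24  -- padding (7B)
24..32  d  (8B, 8-aligned)
32..40  b  (8B, 8-aligned)
40..64  e  (24B, 8-aligned)
64..68  a  (4B, 4-aligned)
68..72  -- tail padding (4B)
sizeof = 72, alignof = 8
— Point2 —
0..8  d  (8B, 8-aligned)
8..16  b  (8B, 8-aligned)
16..24  c  (8B, 8-aligned)
24..25  h  (1B, 1-aligned)
25..28  -- padding (3B)
28..32  a  (4B, 4-aligned)
32..56  e  (24B, 8-aligned)
56..63  g  (7B, 1-aligned)
63..64  -- tail padding (1B)
sizeof = 64, alignof = 8
72 − 64 = 8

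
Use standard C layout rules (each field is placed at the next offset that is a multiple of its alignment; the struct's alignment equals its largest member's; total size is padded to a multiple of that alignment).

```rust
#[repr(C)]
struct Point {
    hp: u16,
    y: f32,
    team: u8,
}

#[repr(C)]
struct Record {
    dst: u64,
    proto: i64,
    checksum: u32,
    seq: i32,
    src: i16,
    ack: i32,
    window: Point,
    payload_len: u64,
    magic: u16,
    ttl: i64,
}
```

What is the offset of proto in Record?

Point: hp at 0 (size 2, align 2) → ends 2; pad 2 to align 4 for y; y at 4 (size 4, align 4) → ends 8; team at 8 (size 1, align 1) → ends 9; tail pad 3 to reach multiple of 4; total 12 bytes, alignment 4
dst at 0 (size 8, align 8) → ends 8
proto at 8 (size 8, align 8) → ends 16

8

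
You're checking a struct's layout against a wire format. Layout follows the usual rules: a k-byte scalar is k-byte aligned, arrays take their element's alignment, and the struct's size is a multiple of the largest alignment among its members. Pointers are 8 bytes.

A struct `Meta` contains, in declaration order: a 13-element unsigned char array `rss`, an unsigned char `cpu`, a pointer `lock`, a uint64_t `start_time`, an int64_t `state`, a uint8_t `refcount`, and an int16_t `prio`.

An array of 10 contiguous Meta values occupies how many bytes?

480

0..13  rss  (13B, 1-aligned)
13..14  cpu  (1B, 1-aligned)
14..16  -- padding (2B)
16..24  lock  (8B, 8-aligned)
24..32  start_time  (8B, 8-aligned)
32..40  state  (8B, 8-aligned)
40..41  refcount  (1B, 1-aligned)
41..42  -- padding (1B)
42..44  prio  (2B, 2-aligned)
44..48  -- tail padding (4B)
sizeof = 48, alignof = 8
array of 10: 10 × 48 = 480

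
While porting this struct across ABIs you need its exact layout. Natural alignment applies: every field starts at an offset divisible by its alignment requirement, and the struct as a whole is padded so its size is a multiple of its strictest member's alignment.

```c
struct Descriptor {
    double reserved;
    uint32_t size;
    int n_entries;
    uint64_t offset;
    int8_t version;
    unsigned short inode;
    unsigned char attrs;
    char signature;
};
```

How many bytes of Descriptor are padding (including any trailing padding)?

0..8  reserved  (8B, 8-aligned)
8..12  size  (4B, 4-aligned)
12..16  n_entries  (4B, 4-aligned)
16..24  offset  (8B, 8-aligned)
24..25  version  (1B, 1-aligned)
25..26  -- padding (1B)
26..28  inode  (2B, 2-aligned)
28..29  attrs  (1B, 1-aligned)
29..30  signature  (1B, 1-aligned)
30..32  -- tail padding (2B)
sizeof = 32, alignof = 8
data bytes 29, size 32 → padding 3

3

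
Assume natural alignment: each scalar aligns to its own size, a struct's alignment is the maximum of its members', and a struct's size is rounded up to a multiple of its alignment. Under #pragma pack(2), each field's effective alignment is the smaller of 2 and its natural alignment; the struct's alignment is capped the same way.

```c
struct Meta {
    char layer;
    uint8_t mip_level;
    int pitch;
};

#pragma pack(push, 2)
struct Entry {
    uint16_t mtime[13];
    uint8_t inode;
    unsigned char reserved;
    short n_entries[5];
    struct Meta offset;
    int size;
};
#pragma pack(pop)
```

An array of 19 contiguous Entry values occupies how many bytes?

Meta: 0..1  layer  (1B, 1-aligned); 1..2  mip_level  (1B, 1-aligned); 2..4  -- padding (2B); 4..8  pitch  (4B, 4-aligned); sizeof = 8, alignof = 4
0..26  mtime  (26B, 2-aligned)
26..27  inode  (1B, 1-aligned)
27..28  reserved  (1B, 1-aligned)
28..38  n_entries  (10B, 2-aligned)
38..46  offset  (8B, 2-aligned)
46..50  size  (4B, 2-aligned)
sizeof = 50, alignof = 2
array of 19: 19 × 50 = 950

950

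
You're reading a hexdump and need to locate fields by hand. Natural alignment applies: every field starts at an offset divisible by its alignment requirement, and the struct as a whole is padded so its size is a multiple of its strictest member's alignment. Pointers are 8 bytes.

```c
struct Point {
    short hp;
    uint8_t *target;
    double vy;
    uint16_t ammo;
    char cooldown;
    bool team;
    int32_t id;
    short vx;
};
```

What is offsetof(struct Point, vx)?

hp at 0 (size 2, align 2) → ends 2
pad 6 to align 8 for target
target at 8 (size 8, align 8) → ends 16
vy at 16 (size 8, align 8) → ends 24
ammo at 24 (size 2, align 2) → ends 26
cooldown at 26 (size 1, align 1) → ends 27
team at 27 (size 1, align 1) → ends 28
id at 28 (size 4, align 4) → ends 32
vx at 32 (size 2, align 2) → ends 34

32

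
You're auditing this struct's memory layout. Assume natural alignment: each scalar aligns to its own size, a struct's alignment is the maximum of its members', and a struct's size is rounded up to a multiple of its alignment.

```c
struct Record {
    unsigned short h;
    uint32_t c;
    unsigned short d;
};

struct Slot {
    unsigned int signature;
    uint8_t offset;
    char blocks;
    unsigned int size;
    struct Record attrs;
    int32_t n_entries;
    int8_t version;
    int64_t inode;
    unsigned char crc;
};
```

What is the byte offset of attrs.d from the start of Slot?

20

Record: h at 0 (size 2, align 2) → ends 2; pad 2 to align 4 for c; c at 4 (size 4, align 4) → ends 8; d at 8 (size 2, align 2) → ends 10; tail pad 2 to reach multiple of 4; total 12 bytes, alignment 4
signature at 0 (size 4, align 4) → ends 4
offset at 4 (size 1, align 1) → ends 5
blocks at 5 (size 1, align 1) → ends 6
pad 2 to align 4 for size
size at 8 (size 4, align 4) → ends 12
attrs at 12 (size 12, align 4) → ends 24
within Record: d at 8
12 + 8 = 20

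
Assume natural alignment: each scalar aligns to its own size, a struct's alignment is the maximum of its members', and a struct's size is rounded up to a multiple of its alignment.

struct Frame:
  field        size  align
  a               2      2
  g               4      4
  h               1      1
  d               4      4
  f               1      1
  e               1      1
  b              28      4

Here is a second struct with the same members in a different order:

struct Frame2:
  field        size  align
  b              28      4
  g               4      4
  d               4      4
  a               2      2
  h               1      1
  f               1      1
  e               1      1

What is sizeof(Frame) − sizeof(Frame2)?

@0: a [2B, align 2] → 2
+2 pad (align 4)
@4: g [4B, align 4] → 8
@8: h [1B, align 1] → 9
+3 pad (align 4)
@12: d [4B, align 4] → 16
@16: f [1B, align 1] → 17
@17: e [1B, align 1] → 18
+2 pad (align 4)
@20: b [28B, align 4] → 48
size 48, align 4
— Frame2 —
@0: b [28B, align 4] → 28
@28: g [4B, align 4] → 32
@32: d [4B, align 4] → 36
@36: a [2B, align 2] → 38
@38: h [1B, align 1] → 39
@39: f [1B, align 1] → 40
@40: e [1B, align 1] → 41
+3 tail pad (align 4)
size 44, align 4
48 − 44 = 4

4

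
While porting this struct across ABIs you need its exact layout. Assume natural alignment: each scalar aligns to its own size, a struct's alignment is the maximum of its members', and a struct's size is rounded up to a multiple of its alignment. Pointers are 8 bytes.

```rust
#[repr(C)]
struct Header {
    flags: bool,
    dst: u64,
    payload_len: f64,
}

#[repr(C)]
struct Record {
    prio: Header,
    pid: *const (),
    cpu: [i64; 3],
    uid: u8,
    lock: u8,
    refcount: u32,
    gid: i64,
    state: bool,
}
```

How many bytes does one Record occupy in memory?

80 bytes

Header: flags at 0 (size 1, align 1) → ends 1; pad 7 to align 8 for dst; dst at 8 (size 8, align 8) → ends 16; payload_len at 16 (size 8, align 8) → ends 24; total 24 bytes, alignment 8
prio at 0 (size 24, align 8) → ends 24
pid at 24 (size 8, align 8) → ends 32
cpu at 32 (size 24, align 8) → ends 56
uid at 56 (size 1, align 1) → ends 57
lock at 57 (size 1, align 1) → ends 58
pad 2 to align 4 for refcount
refcount at 60 (size 4, align 4) → ends 64
gid at 64 (size 8, align 8) → ends 72
state at 72 (size 1, align 1) → ends 73
tail pad 7 to reach multiple of 8
total 80 bytes, alignment 8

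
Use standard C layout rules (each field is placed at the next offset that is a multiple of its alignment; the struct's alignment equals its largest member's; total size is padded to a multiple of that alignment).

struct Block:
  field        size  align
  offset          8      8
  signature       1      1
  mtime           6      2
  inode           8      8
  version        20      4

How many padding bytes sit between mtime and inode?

0

0..8  offset  (8B, 8-aligned)
8..9  signature  (1B, 1-aligned)
9..10  -- padding (1B)
10..16  mtime  (6B, 2-aligned)
16..24  inode  (8B, 8-aligned)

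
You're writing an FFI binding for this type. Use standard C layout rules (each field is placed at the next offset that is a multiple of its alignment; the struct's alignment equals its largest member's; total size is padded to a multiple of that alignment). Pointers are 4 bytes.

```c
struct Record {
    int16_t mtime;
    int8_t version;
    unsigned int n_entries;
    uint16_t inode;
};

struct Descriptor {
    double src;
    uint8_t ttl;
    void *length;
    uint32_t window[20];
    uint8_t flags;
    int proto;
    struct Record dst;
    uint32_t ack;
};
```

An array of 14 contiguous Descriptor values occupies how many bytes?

Record: mtime at 0 (size 2, align 2) → ends 2; version at 2 (size 1, align 1) → ends 3; pad 1 to align 4 for n_entries; n_entries at 4 (size 4, align 4) → ends 8; inode at 8 (size 2, align 2) → ends 10; tail pad 2 to reach multiple of 4; total 12 bytes, alignment 4
src at 0 (size 8, align 8) → ends 8
ttl at 8 (size 1, align 1) → ends 9
pad 3 to align 4 for length
length at 12 (size 4, align 4) → ends 16
window at 16 (size 80, align 4) → ends 96
flags at 96 (size 1, align 1) → ends 97
pad 3 to align 4 for proto
proto at 100 (size 4, align 4) → ends 104
dst at 104 (size 12, align 4) → ends 116
ack at 116 (size 4, align 4) → ends 120
total 120 bytes, alignment 8
array of 14: 14 × 120 = 1680

1680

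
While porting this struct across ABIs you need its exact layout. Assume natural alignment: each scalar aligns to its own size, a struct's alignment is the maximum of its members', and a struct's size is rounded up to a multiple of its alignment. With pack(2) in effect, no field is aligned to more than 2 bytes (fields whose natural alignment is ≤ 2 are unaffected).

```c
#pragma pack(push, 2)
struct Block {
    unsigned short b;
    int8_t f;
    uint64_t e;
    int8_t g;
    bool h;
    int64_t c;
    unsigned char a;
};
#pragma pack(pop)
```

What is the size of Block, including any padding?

@0: b [2B, align 2] → 2
@2: f [1B, align 1] → 3
+1 pad (align 2)
@4: e [8B, align 2] → 12
@12: g [1B, align 1] → 13
@13: h [1B, align 1] → 14
@14: c [8B, align 2] → 22
@22: a [1B, align 1] → 23
+1 tail pad (align 2)
size 24, align 2

24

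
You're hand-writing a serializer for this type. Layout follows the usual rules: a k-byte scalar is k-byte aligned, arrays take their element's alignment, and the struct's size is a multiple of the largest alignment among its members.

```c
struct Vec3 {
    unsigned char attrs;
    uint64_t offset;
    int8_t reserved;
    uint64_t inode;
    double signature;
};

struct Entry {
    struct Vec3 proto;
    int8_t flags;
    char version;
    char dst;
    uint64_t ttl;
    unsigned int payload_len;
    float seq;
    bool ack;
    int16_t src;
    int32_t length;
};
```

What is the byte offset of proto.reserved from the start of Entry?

16

Vec3: attrs at 0 (size 1, align 1) → ends 1; pad 7 to align 8 for offset; offset at 8 (size 8, align 8) → ends 16; reserved at 16 (size 1, align 1) → ends 17; pad 7 to align 8 for inode; inode at 24 (size 8, align 8) → ends 32; signature at 32 (size 8, align 8) → ends 40; total 40 bytes, alignment 8
proto at 0 (size 40, align 8) → ends 40
within Vec3: reserved at 16
0 + 16 = 16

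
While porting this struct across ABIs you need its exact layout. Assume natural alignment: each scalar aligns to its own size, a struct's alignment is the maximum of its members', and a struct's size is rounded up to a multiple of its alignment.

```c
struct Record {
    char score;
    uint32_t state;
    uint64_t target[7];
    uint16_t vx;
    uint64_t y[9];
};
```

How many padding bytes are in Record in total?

9

@0: score [1B, align 1] → 1
+3 pad (align 4)
@4: state [4B, align 4] → 8
@8: target [56B, align 8] → 64
@64: vx [2B, align 2] → 66
+6 pad (align 8)
@72: y [72B, align 8] → 144
size 144, align 8
data bytes 135, size 144 → padding 9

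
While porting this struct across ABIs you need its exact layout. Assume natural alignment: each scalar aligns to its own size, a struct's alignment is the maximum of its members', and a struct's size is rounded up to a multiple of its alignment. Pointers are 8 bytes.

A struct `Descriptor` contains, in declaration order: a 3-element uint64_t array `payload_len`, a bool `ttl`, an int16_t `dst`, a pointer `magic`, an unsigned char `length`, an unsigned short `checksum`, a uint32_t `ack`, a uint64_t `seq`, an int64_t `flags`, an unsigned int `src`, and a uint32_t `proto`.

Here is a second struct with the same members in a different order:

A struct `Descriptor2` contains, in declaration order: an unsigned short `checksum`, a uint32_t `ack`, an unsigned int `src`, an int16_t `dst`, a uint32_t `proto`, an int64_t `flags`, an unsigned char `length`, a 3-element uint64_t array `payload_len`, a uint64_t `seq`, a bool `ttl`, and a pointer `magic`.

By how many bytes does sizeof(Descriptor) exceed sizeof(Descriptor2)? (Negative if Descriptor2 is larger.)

0..24  payload_len  (24B, 8-aligned)
24..25  ttl  (1B, 1-aligned)
25..26  -- padding (1B)
26..28  dst  (2B, 2-aligned)
28..32  -- padding (4B)
32..40  magic  (8B, 8-aligned)
40..41  length  (1B, 1-aligned)
41..42  -- padding (1B)
42..44  checksum  (2B, 2-aligned)
44..48  ack  (4B, 4-aligned)
48..56  seq  (8B, 8-aligned)
56..64  flags  (8B, 8-aligned)
64..68  src  (4B, 4-aligned)
68..72  proto  (4B, 4-aligned)
sizeof = 72, alignof = 8
— Descriptor2 —
0..2  checksum  (2B, 2-aligned)
2..4  -- padding (2B)
4..8  ack  (4B, 4-aligned)
8..12  src  (4B, 4-aligned)
12..14  dst  (2B, 2-aligned)
14..16  -- padding (2B)
16..20  proto  (4B, 4-aligned)
20..24  -- padding (4B)
24..32  flags  (8B, 8-aligned)
32..33  length  (1B, 1-aligned)
33..40  -- padding (7B)
40..64  payload_len  (24B, 8-aligned)
64..72  seq  (8B, 8-aligned)
72..73  ttl  (1B, 1-aligned)
73..80  -- padding (7B)
80..88  magic  (8B, 8-aligned)
sizeof = 88, alignof = 8
72 − 88 = -16

-16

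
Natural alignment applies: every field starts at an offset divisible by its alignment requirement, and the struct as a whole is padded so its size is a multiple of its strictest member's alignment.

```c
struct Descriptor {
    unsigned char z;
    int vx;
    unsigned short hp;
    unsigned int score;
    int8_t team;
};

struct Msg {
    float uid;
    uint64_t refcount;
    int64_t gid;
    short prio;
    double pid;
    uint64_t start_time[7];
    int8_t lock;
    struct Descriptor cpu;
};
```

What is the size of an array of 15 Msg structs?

1800

Descriptor: @0: z [1B, align 1] → 1; +3 pad (align 4); @4: vx [4B, align 4] → 8; @8: hp [2B, align 2] → 10; +2 pad (align 4); @12: score [4B, align 4] → 16; @16: team [1B, align 1] → 17; +3 tail pad (align 4); size 20, align 4
@0: uid [4B, align 4] → 4
+4 pad (align 8)
@8: refcount [8B, align 8] → 16
@16: gid [8B, align 8] → 24
@24: prio [2B, align 2] → 26
+6 pad (align 8)
@32: pid [8B, align 8] → 40
@40: start_time [56B, align 8] → 96
@96: lock [1B, align 1] → 97
+3 pad (align 4)
@100: cpu [20B, align 4] → 120
size 120, align 8
array of 15: 15 × 120 = 1800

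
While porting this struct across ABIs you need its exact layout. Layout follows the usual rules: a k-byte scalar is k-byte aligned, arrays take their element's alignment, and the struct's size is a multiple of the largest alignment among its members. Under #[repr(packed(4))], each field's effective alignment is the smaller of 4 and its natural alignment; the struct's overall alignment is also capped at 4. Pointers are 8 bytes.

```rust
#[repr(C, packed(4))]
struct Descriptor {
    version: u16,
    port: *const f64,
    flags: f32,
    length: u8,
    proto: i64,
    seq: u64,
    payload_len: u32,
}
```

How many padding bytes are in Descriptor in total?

0..2  version  (2B, 2-aligned)
2..4  -- padding (2B)
4..12  port  (8B, 4-aligned)
12..16  flags  (4B, 4-aligned)
16..17  length  (1B, 1-aligned)
17..20  -- padding (3B)
20..28  proto  (8B, 4-aligned)
28..36  seq  (8B, 4-aligned)
36..40  payload_len  (4B, 4-aligned)
sizeof = 40, alignof = 4
data bytes 35, size 40 → padding 5

5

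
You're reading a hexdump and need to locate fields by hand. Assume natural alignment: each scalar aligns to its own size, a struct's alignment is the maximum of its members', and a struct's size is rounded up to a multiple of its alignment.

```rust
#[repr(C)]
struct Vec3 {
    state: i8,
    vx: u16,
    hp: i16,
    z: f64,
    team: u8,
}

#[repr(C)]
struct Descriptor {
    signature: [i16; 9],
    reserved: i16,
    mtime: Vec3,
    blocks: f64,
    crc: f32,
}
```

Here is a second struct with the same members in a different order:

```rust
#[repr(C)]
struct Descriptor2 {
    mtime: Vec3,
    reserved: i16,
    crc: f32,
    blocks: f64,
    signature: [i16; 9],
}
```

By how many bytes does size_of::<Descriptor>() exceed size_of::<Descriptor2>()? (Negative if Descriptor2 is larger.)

0

Vec3: state at 0 (size 1, align 1) → ends 1; pad 1 to align 2 for vx; vx at 2 (size 2, align 2) → ends 4; hp at 4 (size 2, align 2) → ends 6; pad 2 to align 8 for z; z at 8 (size 8, align 8) → ends 16; team at 16 (size 1, align 1) → ends 17; tail pad 7 to reach multiple of 8; total 24 bytes, alignment 8
signature at 0 (size 18, align 2) → ends 18
reserved at 18 (size 2, align 2) → ends 20
pad 4 to align 8 for mtime
mtime at 24 (size 24, align 8) → ends 48
blocks at 48 (size 8, align 8) → ends 56
crc at 56 (size 4, align 4) → ends 60
tail pad 4 to reach multiple of 8
total 64 bytes, alignment 8
— Descriptor2 —
mtime at 0 (size 24, align 8) → ends 24
reserved at 24 (size 2, align 2) → ends 26
pad 2 to align 4 for crc
crc at 28 (size 4, align 4) → ends 32
blocks at 32 (size 8, align 8) → ends 40
signature at 40 (size 18, align 2) → ends 58
tail pad 6 to reach multiple of 8
total 64 bytes, alignment 8
64 − 64 = 0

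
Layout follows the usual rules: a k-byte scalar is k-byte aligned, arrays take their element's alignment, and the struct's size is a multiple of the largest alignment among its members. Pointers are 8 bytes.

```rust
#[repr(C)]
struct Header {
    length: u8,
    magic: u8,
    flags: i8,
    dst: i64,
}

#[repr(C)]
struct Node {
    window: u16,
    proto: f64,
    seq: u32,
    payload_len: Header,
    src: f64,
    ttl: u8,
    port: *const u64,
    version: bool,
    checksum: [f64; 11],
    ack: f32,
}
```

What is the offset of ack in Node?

160

Header: @0: length [1B, align 1] → 1; @1: magic [1B, align 1] → 2; @2: flags [1B, align 1] → 3; +5 pad (align 8); @8: dst [8B, align 8] → 16; size 16, align 8
@0: window [2B, align 2] → 2
+6 pad (align 8)
@8: proto [8B, align 8] → 16
@16: seq [4B, align 4] → 20
+4 pad (align 8)
@24: payload_len [16B, align 8] → 40
@40: src [8B, align 8] → 48
@48: ttl [1B, align 1] → 49
+7 pad (align 8)
@56: port [8B, align 8] → 64
@64: version [1B, align 1] → 65
+7 pad (align 8)
@72: checksum [88B, align 8] → 160
@160: ack [4B, align 4] → 164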